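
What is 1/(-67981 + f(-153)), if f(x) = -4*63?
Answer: -1/68233 ≈ -1.4656e-5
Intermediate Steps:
f(x) = -252
1/(-67981 + f(-153)) = 1/(-67981 - 252) = 1/(-68233) = -1/68233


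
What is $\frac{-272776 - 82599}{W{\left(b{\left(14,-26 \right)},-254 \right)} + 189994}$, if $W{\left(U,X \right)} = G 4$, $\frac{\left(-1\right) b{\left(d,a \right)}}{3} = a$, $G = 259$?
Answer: $- \frac{71075}{38206} \approx -1.8603$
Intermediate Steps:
$b{\left(d,a \right)} = - 3 a$
$W{\left(U,X \right)} = 1036$ ($W{\left(U,X \right)} = 259 \cdot 4 = 1036$)
$\frac{-272776 - 82599}{W{\left(b{\left(14,-26 \right)},-254 \right)} + 189994} = \frac{-272776 - 82599}{1036 + 189994} = - \frac{355375}{191030} = \left(-355375\right) \frac{1}{191030} = - \frac{71075}{38206}$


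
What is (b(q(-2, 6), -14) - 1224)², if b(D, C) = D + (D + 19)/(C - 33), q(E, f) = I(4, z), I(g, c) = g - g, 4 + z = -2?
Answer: 3311657209/2209 ≈ 1.4992e+6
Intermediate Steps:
z = -6 (z = -4 - 2 = -6)
I(g, c) = 0
q(E, f) = 0
b(D, C) = D + (19 + D)/(-33 + C)
(b(q(-2, 6), -14) - 1224)² = ((19 - 32*0 - 14*0)/(-33 - 14) - 1224)² = ((19 + 0 + 0)/(-47) - 1224)² = (-1/47*19 - 1224)² = (-19/47 - 1224)² = (-57547/47)² = 3311657209/2209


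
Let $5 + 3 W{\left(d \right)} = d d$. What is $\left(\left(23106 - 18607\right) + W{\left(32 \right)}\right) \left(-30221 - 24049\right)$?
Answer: $-262594440$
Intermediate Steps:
$W{\left(d \right)} = - \frac{5}{3} + \frac{d^{2}}{3}$ ($W{\left(d \right)} = - \frac{5}{3} + \frac{d d}{3} = - \frac{5}{3} + \frac{d^{2}}{3}$)
$\left(\left(23106 - 18607\right) + W{\left(32 \right)}\right) \left(-30221 - 24049\right) = \left(\left(23106 - 18607\right) - \left(\frac{5}{3} - \frac{32^{2}}{3}\right)\right) \left(-30221 - 24049\right) = \left(4499 + \left(- \frac{5}{3} + \frac{1}{3} \cdot 1024\right)\right) \left(-54270\right) = \left(4499 + \left(- \frac{5}{3} + \frac{1024}{3}\right)\right) \left(-54270\right) = \left(4499 + \frac{1019}{3}\right) \left(-54270\right) = \frac{14516}{3} \left(-54270\right) = -262594440$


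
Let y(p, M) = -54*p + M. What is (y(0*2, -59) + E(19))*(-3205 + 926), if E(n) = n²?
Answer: -688258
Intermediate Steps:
y(p, M) = M - 54*p
(y(0*2, -59) + E(19))*(-3205 + 926) = ((-59 - 0*2) + 19²)*(-3205 + 926) = ((-59 - 54*0) + 361)*(-2279) = ((-59 + 0) + 361)*(-2279) = (-59 + 361)*(-2279) = 302*(-2279) = -688258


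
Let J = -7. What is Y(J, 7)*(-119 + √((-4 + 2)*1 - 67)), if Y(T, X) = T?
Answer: 833 - 7*I*√69 ≈ 833.0 - 58.146*I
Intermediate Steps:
Y(J, 7)*(-119 + √((-4 + 2)*1 - 67)) = -7*(-119 + √((-4 + 2)*1 - 67)) = -7*(-119 + √(-2*1 - 67)) = -7*(-119 + √(-2 - 67)) = -7*(-119 + √(-69)) = -7*(-119 + I*√69) = 833 - 7*I*√69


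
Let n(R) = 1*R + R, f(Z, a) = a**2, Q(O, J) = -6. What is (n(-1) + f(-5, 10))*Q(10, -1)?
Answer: -588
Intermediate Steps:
n(R) = 2*R (n(R) = R + R = 2*R)
(n(-1) + f(-5, 10))*Q(10, -1) = (2*(-1) + 10**2)*(-6) = (-2 + 100)*(-6) = 98*(-6) = -588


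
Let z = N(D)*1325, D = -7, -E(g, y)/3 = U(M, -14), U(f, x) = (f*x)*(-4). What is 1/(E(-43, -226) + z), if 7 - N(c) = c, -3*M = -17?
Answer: 1/17598 ≈ 5.6825e-5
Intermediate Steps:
M = 17/3 (M = -1/3*(-17) = 17/3 ≈ 5.6667)
U(f, x) = -4*f*x
E(g, y) = -952 (E(g, y) = -(-12)*17*(-14)/3 = -3*952/3 = -952)
N(c) = 7 - c
z = 18550 (z = (7 - 1*(-7))*1325 = (7 + 7)*1325 = 14*1325 = 18550)
1/(E(-43, -226) + z) = 1/(-952 + 18550) = 1/17598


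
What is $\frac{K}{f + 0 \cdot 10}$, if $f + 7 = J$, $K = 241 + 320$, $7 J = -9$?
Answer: $- \frac{3927}{58} \approx -67.707$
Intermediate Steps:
$J = - \frac{9}{7}$ ($J = \frac{1}{7} \left(-9\right) = - \frac{9}{7} \approx -1.2857$)
$K = 561$
$f = - \frac{58}{7}$ ($f = -7 - \frac{9}{7} = - \frac{58}{7} \approx -8.2857$)
$\frac{K}{f + 0 \cdot 10} = \frac{561}{- \frac{58}{7} + 0 \cdot 10} = \frac{561}{- \frac{58}{7} + 0} = \frac{561}{- \frac{58}{7}} = 561 \left(- \frac{7}{58}\right) = - \frac{3927}{58}$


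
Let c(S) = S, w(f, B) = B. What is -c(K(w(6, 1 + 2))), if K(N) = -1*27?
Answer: 27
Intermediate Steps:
K(N) = -27
-c(K(w(6, 1 + 2))) = -1*(-27) = 27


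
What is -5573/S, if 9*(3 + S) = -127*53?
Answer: 50157/6758 ≈ 7.4219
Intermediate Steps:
S = -6758/9 (S = -3 + (-127*53)/9 = -3 + (1/9)*(-6731) = -3 - 6731/9 = -6758/9 ≈ -750.89)
-5573/S = -5573/(-6758/9) = -5573*(-9/6758) = 50157/6758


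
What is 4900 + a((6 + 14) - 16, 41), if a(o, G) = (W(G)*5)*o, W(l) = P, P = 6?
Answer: 5020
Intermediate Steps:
W(l) = 6
a(o, G) = 30*o (a(o, G) = (6*5)*o = 30*o)
4900 + a((6 + 14) - 16, 41) = 4900 + 30*((6 + 14) - 16) = 4900 + 30*(20 - 16) = 4900 + 30*4 = 4900 + 120 = 5020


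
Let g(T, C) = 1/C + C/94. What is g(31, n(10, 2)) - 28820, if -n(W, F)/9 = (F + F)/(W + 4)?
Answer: -170674505/5922 ≈ -28820.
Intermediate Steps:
n(W, F) = -18*F/(4 + W) (n(W, F) = -9*(F + F)/(W + 4) = -9*2*F/(4 + W) = -18*F/(4 + W))
g(T, C) = 1/C + C/94 (g(T, C) = 1/C + C*(1/94) = 1/C + C/94)
g(31, n(10, 2)) - 28820 = (1/(-18*2/(4 + 10)) + (-18*2/(4 + 10))/94) - 28820 = (1/(-18*2/14) + (-18*2/14)/94) - 28820 = (1/(-18*2*1/14) + (-18*2*1/14)/94) - 28820 = (1/(-18/7) + (1/94)*(-18/7)) - 28820 = (-7/18 - 9/329) - 28820 = -2465/5922 - 28820 = -170674505/5922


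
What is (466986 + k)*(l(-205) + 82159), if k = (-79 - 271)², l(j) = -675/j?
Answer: 1985774371844/41 ≈ 4.8434e+10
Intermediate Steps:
k = 122500 (k = (-350)² = 122500)
(466986 + k)*(l(-205) + 82159) = (466986 + 122500)*(-675/(-205) + 82159) = 589486*(-675*(-1/205) + 82159) = 589486*(135/41 + 82159) = 589486*(3368654/41) = 1985774371844/41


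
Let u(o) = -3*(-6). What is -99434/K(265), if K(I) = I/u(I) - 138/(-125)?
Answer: -223726500/35609 ≈ -6282.9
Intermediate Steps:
u(o) = 18
K(I) = 138/125 + I/18 (K(I) = I/18 - 138/(-125) = I*(1/18) - 138*(-1/125) = I/18 + 138/125 = 138/125 + I/18)
-99434/K(265) = -99434/(138/125 + (1/18)*265) = -99434/(138/125 + 265/18) = -99434/35609/2250 = -99434*2250/35609 = -223726500/35609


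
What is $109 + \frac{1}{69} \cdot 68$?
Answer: $\frac{7589}{69} \approx 109.99$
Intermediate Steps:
$109 + \frac{1}{69} \cdot 68 = 109 + \frac{68}{69} = \frac{7589}{69}$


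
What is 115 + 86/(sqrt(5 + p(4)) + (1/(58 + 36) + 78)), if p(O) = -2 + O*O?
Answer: 6223855547/53605005 - 759896*sqrt(19)/53605005 ≈ 116.04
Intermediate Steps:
p(O) = -2 + O**2
115 + 86/(sqrt(5 + p(4)) + (1/(58 + 36) + 78)) = 115 + 86/(sqrt(5 + (-2 + 4**2)) + (1/(58 + 36) + 78)) = 115 + 86/(sqrt(5 + (-2 + 16)) + (1/94 + 78)) = 115 + 86/(sqrt(5 + 14) + (1/94 + 78)) = 115 + 86/(sqrt(19) + 7333/94) = 115 + 86/(7333/94 + sqrt(19))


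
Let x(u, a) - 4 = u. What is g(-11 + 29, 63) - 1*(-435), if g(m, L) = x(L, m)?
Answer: 502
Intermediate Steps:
x(u, a) = 4 + u
g(m, L) = 4 + L
g(-11 + 29, 63) - 1*(-435) = (4 + 63) - 1*(-435) = 67 + 435 = 502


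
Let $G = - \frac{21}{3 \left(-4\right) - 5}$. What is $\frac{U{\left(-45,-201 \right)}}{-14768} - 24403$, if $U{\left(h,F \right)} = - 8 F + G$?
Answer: $- \frac{6126546925}{251056} \approx -24403.0$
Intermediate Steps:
$G = \frac{21}{17}$ ($G = - \frac{21}{-12 - 5} = - \frac{21}{-17} = \left(-21\right) \left(- \frac{1}{17}\right) = \frac{21}{17} \approx 1.2353$)
$U{\left(h,F \right)} = \frac{21}{17} - 8 F$ ($U{\left(h,F \right)} = - 8 F + \frac{21}{17} = \frac{21}{17} - 8 F$)
$\frac{U{\left(-45,-201 \right)}}{-14768} - 24403 = \frac{\frac{21}{17} - -1608}{-14768} - 24403 = \left(\frac{21}{17} + 1608\right) \left(- \frac{1}{14768}\right) - 24403 = \frac{27357}{17} \left(- \frac{1}{14768}\right) - 24403 = - \frac{27357}{251056} - 24403 = - \frac{6126546925}{251056}$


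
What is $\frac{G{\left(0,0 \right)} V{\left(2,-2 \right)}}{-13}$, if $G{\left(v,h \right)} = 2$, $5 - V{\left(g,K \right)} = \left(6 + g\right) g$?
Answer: $\frac{22}{13} \approx 1.6923$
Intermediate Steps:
$V{\left(g,K \right)} = 5 - g \left(6 + g\right)$ ($V{\left(g,K \right)} = 5 - \left(6 + g\right) g = 5 - g \left(6 + g\right)$)
$\frac{G{\left(0,0 \right)} V{\left(2,-2 \right)}}{-13} = \frac{2 \left(5 - 2^{2} - 12\right)}{-13} = 2 \left(5 - 4 - 12\right) \left(- \frac{1}{13}\right) = 2 \left(-11\right) \left(- \frac{1}{13}\right) = \left(-22\right) \left(- \frac{1}{13}\right) = \frac{22}{13}$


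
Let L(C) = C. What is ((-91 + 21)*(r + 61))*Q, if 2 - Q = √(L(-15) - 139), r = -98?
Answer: 5180 - 2590*I*√154 ≈ 5180.0 - 32141.0*I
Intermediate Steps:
Q = 2 - I*√154 (Q = 2 - √(-15 - 139) = 2 - √(-154) = 2 - I*√154 ≈ 2.0 - 12.41*I)
((-91 + 21)*(r + 61))*Q = ((-91 + 21)*(-98 + 61))*(2 - I*√154) = (-70*(-37))*(2 - I*√154) = 2590*(2 - I*√154) = 5180 - 2590*I*√154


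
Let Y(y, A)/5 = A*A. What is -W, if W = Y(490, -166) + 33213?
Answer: -170993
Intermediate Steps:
Y(y, A) = 5*A**2 (Y(y, A) = 5*(A*A) = 5*A**2)
W = 170993 (W = 5*(-166)**2 + 33213 = 5*27556 + 33213 = 137780 + 33213 = 170993)
-W = -1*170993 = -170993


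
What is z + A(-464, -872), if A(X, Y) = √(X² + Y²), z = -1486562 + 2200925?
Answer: 714363 + 8*√15245 ≈ 7.1535e+5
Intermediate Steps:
z = 714363
z + A(-464, -872) = 714363 + √((-464)² + (-872)²) = 714363 + √(215296 + 760384) = 714363 + √975680 = 714363 + 8*√15245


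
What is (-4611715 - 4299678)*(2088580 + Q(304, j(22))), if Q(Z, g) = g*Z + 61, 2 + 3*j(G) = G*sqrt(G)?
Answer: -55832684233795/3 - 59599396384*sqrt(22)/3 ≈ -1.8704e+13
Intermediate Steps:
j(G) = -2/3 + G**(3/2)/3 (j(G) = -2/3 + (G*sqrt(G))/3 = -2/3 + G**(3/2)/3)
Q(Z, g) = 61 + Z*g (Q(Z, g) = Z*g + 61 = 61 + Z*g)
(-4611715 - 4299678)*(2088580 + Q(304, j(22))) = (-4611715 - 4299678)*(2088580 + (61 + 304*(-2/3 + 22**(3/2)/3))) = -8911393*(2088580 + (61 + 304*(-2/3 + (22*sqrt(22))/3))) = -8911393*(2088580 + (61 + 304*(-2/3 + 22*sqrt(22)/3))) = -8911393*(2088580 + (61 + (-608/3 + 6688*sqrt(22)/3))) = -8911393*(2088580 + (-425/3 + 6688*sqrt(22)/3)) = -8911393*(6265315/3 + 6688*sqrt(22)/3) = -55832684233795/3 - 59599396384*sqrt(22)/3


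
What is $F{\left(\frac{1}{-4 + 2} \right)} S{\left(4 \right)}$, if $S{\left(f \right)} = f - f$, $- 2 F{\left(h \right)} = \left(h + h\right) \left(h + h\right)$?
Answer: $0$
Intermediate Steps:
$F{\left(h \right)} = - 2 h^{2}$ ($F{\left(h \right)} = - \frac{\left(h + h\right) \left(h + h\right)}{2} = - \frac{2 h 2 h}{2} = - \frac{4 h^{2}}{2} = - 2 h^{2}$)
$S{\left(f \right)} = 0$
$F{\left(\frac{1}{-4 + 2} \right)} S{\left(4 \right)} = - 2 \left(\frac{1}{-4 + 2}\right)^{2} \cdot 0 = - 2 \left(\frac{1}{-2}\right)^{2} \cdot 0 = - 2 \left(- \frac{1}{2}\right)^{2} \cdot 0 = \left(-2\right) \frac{1}{4} \cdot 0 = \left(- \frac{1}{2}\right) 0 = 0$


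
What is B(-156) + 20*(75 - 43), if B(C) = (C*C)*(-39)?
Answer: -948464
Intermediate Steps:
B(C) = -39*C**2 (B(C) = C**2*(-39) = -39*C**2)
B(-156) + 20*(75 - 43) = -39*(-156)**2 + 20*(75 - 43) = -39*24336 + 20*32 = -949104 + 640 = -948464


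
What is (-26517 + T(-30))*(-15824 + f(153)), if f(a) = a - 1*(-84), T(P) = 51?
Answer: 412525542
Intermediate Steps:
f(a) = 84 + a (f(a) = a + 84 = 84 + a)
(-26517 + T(-30))*(-15824 + f(153)) = (-26517 + 51)*(-15824 + (84 + 153)) = -26466*(-15824 + 237) = -26466*(-15587) = 412525542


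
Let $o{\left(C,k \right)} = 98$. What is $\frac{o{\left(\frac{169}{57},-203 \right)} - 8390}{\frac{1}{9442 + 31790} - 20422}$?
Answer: $\frac{341895744}{842039903} \approx 0.40603$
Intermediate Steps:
$\frac{o{\left(\frac{169}{57},-203 \right)} - 8390}{\frac{1}{9442 + 31790} - 20422} = \frac{98 - 8390}{\frac{1}{9442 + 31790} - 20422} = - \frac{8292}{\frac{1}{41232} - 20422} = - \frac{8292}{- \frac{842039903}{41232}} = \left(-8292\right) \left(- \frac{41232}{842039903}\right) = \frac{341895744}{842039903}$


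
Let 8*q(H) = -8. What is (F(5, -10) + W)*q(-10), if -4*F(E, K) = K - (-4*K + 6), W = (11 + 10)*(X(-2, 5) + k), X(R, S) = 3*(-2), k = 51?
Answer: -959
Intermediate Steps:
q(H) = -1 (q(H) = (⅛)*(-8) = -1)
X(R, S) = -6
W = 945 (W = (11 + 10)*(-6 + 51) = 21*45 = 945)
F(E, K) = 3/2 - 5*K/4 (F(E, K) = -(K - (-4*K + 6))/4 = -(K - (6 - 4*K))/4 = -(K + (-6 + 4*K))/4 = -(-6 + 5*K)/4 = 3/2 - 5*K/4)
(F(5, -10) + W)*q(-10) = ((3/2 - 5/4*(-10)) + 945)*(-1) = ((3/2 + 25/2) + 945)*(-1) = (14 + 945)*(-1) = 959*(-1) = -959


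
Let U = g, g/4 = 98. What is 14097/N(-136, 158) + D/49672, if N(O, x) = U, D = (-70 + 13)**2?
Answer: 6263391/173852 ≈ 36.027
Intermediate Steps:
g = 392 (g = 4*98 = 392)
U = 392
D = 3249 (D = (-57)**2 = 3249)
N(O, x) = 392
14097/N(-136, 158) + D/49672 = 14097/392 + 3249/49672 = 6263391/173852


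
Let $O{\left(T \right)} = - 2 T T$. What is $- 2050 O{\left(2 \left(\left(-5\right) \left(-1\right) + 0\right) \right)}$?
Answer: $410000$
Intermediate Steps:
$O{\left(T \right)} = - 2 T^{2}$
$- 2050 O{\left(2 \left(\left(-5\right) \left(-1\right) + 0\right) \right)} = - 2050 \left(- 2 \left(2 \left(\left(-5\right) \left(-1\right) + 0\right)\right)^{2}\right) = - 2050 \left(- 2 \left(2 \left(5 + 0\right)\right)^{2}\right) = - 2050 \left(- 2 \left(2 \cdot 5\right)^{2}\right) = - 2050 \left(- 2 \cdot 10^{2}\right) = - 2050 \left(\left(-2\right) 100\right) = \left(-2050\right) \left(-200\right) = 410000$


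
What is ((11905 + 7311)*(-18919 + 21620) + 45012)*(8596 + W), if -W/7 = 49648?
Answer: -17607061246320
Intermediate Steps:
W = -347536 (W = -7*49648 = -347536)
((11905 + 7311)*(-18919 + 21620) + 45012)*(8596 + W) = ((11905 + 7311)*(-18919 + 21620) + 45012)*(8596 - 347536) = (19216*2701 + 45012)*(-338940) = (51902416 + 45012)*(-338940) = 51947428*(-338940) = -17607061246320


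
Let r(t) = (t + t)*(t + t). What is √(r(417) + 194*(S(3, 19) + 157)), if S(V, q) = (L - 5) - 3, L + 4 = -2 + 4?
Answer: √724074 ≈ 850.93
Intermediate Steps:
L = -2 (L = -4 + (-2 + 4) = -4 + 2 = -2)
r(t) = 4*t² (r(t) = (2*t)*(2*t) = 4*t²)
S(V, q) = -10 (S(V, q) = (-2 - 5) - 3 = -7 - 3 = -10)
√(r(417) + 194*(S(3, 19) + 157)) = √(4*417² + 194*(-10 + 157)) = √(4*173889 + 194*147) = √(695556 + 28518) = √724074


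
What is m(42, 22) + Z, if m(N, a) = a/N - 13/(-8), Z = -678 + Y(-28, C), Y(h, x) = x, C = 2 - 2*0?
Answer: -113207/168 ≈ -673.85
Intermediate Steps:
C = 2 (C = 2 + 0 = 2)
Z = -676 (Z = -678 + 2 = -676)
m(N, a) = 13/8 + a/N (m(N, a) = a/N - 13*(-⅛) = a/N + 13/8 = 13/8 + a/N)
m(42, 22) + Z = (13/8 + 22/42) - 676 = (13/8 + 22*(1/42)) - 676 = (13/8 + 11/21) - 676 = 361/168 - 676 = -113207/168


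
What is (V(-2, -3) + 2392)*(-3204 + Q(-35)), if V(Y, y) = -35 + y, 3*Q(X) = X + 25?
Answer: -22650188/3 ≈ -7.5501e+6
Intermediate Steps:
Q(X) = 25/3 + X/3 (Q(X) = (X + 25)/3 = (25 + X)/3 = 25/3 + X/3)
(V(-2, -3) + 2392)*(-3204 + Q(-35)) = ((-35 - 3) + 2392)*(-3204 + (25/3 + (⅓)*(-35))) = (-38 + 2392)*(-3204 + (25/3 - 35/3)) = 2354*(-3204 - 10/3) = 2354*(-9622/3) = -22650188/3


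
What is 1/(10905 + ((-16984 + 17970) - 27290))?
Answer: -1/15399 ≈ -6.4939e-5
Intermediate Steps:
1/(10905 + ((-16984 + 17970) - 27290)) = 1/(10905 + (986 - 27290)) = 1/(10905 - 26304) = 1/(-15399) = -1/15399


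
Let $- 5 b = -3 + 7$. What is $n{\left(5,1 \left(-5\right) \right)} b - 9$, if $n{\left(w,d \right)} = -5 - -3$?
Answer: $- \frac{37}{5} \approx -7.4$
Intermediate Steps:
$n{\left(w,d \right)} = -2$ ($n{\left(w,d \right)} = -5 + 3 = -2$)
$b = - \frac{4}{5}$ ($b = - \frac{-3 + 7}{5} = \left(- \frac{1}{5}\right) 4 = - \frac{4}{5} \approx -0.8$)
$n{\left(5,1 \left(-5\right) \right)} b - 9 = \left(-2\right) \left(- \frac{4}{5}\right) - 9 = \frac{8}{5} - 9 = - \frac{37}{5}$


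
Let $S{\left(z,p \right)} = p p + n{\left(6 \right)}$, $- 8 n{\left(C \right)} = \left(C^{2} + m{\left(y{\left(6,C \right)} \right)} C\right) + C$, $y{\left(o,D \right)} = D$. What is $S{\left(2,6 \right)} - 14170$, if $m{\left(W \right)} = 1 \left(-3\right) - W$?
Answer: $- \frac{28265}{2} \approx -14133.0$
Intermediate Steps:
$m{\left(W \right)} = -3 - W$
$n{\left(C \right)} = - \frac{C}{8} - \frac{C^{2}}{8} - \frac{C \left(-3 - C\right)}{8}$ ($n{\left(C \right)} = - \frac{\left(C^{2} + \left(-3 - C\right) C\right) + C}{8} = - \frac{\left(C^{2} + C \left(-3 - C\right)\right) + C}{8} = - \frac{C + C^{2} + C \left(-3 - C\right)}{8} = - \frac{C}{8} - \frac{C^{2}}{8} - \frac{C \left(-3 - C\right)}{8}$)
$S{\left(z,p \right)} = \frac{3}{2} + p^{2}$ ($S{\left(z,p \right)} = p p + \frac{1}{4} \cdot 6 = p^{2} + \frac{3}{2} = \frac{3}{2} + p^{2}$)
$S{\left(2,6 \right)} - 14170 = \left(\frac{3}{2} + 6^{2}\right) - 14170 = \left(\frac{3}{2} + 36\right) - 14170 = \frac{75}{2} - 14170 = - \frac{28265}{2}$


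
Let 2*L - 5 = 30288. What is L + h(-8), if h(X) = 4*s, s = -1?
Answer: 30285/2 ≈ 15143.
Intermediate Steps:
L = 30293/2 (L = 5/2 + (1/2)*30288 = 5/2 + 15144 = 30293/2 ≈ 15147.)
h(X) = -4 (h(X) = 4*(-1) = -4)
L + h(-8) = 30293/2 - 4 = 30285/2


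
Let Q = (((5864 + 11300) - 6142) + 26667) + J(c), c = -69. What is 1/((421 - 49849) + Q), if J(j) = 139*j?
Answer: -1/21330 ≈ -4.6882e-5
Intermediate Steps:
Q = 28098 (Q = (((5864 + 11300) - 6142) + 26667) + 139*(-69) = ((17164 - 6142) + 26667) - 9591 = (11022 + 26667) - 9591 = 37689 - 9591 = 28098)
1/((421 - 49849) + Q) = 1/((421 - 49849) + 28098) = 1/(-49428 + 28098) = 1/(-21330) = -1/21330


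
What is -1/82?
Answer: -1/82 ≈ -0.012195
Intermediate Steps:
-1/82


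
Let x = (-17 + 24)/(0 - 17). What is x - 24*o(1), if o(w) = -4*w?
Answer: 1625/17 ≈ 95.588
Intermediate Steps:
x = -7/17 (x = 7/(-17) = 7*(-1/17) = -7/17 ≈ -0.41176)
x - 24*o(1) = -7/17 - (-96) = -7/17 - 24*(-4) = -7/17 + 96 = 1625/17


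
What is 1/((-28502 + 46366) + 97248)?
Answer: 1/115112 ≈ 8.6872e-6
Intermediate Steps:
1/((-28502 + 46366) + 97248) = 1/(17864 + 97248) = 1/115112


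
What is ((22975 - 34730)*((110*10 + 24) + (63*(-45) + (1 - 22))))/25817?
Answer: 20359660/25817 ≈ 788.61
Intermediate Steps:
((22975 - 34730)*((110*10 + 24) + (63*(-45) + (1 - 22))))/25817 = -11755*((1100 + 24) + (-2835 - 21))*(1/25817) = -11755*(1124 - 2856)*(1/25817) = -11755*(-1732)*(1/25817) = 20359660*(1/25817) = 20359660/25817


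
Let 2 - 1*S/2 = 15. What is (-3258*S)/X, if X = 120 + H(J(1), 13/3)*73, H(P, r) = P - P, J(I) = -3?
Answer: 7059/10 ≈ 705.90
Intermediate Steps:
H(P, r) = 0
S = -26 (S = 4 - 2*15 = 4 - 30 = -26)
X = 120 (X = 120 + 0*73 = 120 + 0 = 120)
(-3258*S)/X = -3258*(-26)/120 = 84708*(1/120) = 7059/10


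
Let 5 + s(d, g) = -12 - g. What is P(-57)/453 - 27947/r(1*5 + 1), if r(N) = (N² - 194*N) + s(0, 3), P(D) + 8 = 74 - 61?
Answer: 12665731/520044 ≈ 24.355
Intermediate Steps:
s(d, g) = -17 - g (s(d, g) = -5 + (-12 - g) = -17 - g)
P(D) = 5 (P(D) = -8 + (74 - 61) = -8 + 13 = 5)
r(N) = -20 + N² - 194*N (r(N) = (N² - 194*N) + (-17 - 1*3) = (N² - 194*N) + (-17 - 3) = (N² - 194*N) - 20 = -20 + N² - 194*N)
P(-57)/453 - 27947/r(1*5 + 1) = 5/453 - 27947/(-20 + (1*5 + 1)² - 194*(1*5 + 1)) = 5*(1/453) - 27947/(-20 + (5 + 1)² - 194*(5 + 1)) = 5/453 - 27947/(-20 + 6² - 194*6) = 5/453 - 27947/(-20 + 36 - 1164) = 5/453 - 27947/(-1148) = 5/453 - 27947*(-1/1148) = 5/453 + 27947/1148 = 12665731/520044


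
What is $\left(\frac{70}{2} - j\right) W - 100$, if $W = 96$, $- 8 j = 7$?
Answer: $3344$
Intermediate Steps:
$j = - \frac{7}{8}$ ($j = \left(- \frac{1}{8}\right) 7 = - \frac{7}{8} \approx -0.875$)
$\left(\frac{70}{2} - j\right) W - 100 = \left(\frac{70}{2} - - \frac{7}{8}\right) 96 - 100 = \left(70 \cdot \frac{1}{2} + \frac{7}{8}\right) 96 - 100 = \left(35 + \frac{7}{8}\right) 96 - 100 = \frac{287}{8} \cdot 96 - 100 = 3444 - 100 = 3344$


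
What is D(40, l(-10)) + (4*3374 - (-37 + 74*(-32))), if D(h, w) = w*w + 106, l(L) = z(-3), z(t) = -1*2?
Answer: 16011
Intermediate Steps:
z(t) = -2
l(L) = -2
D(h, w) = 106 + w² (D(h, w) = w² + 106 = 106 + w²)
D(40, l(-10)) + (4*3374 - (-37 + 74*(-32))) = (106 + (-2)²) + (4*3374 - (-37 + 74*(-32))) = (106 + 4) + (13496 - (-37 - 2368)) = 110 + (13496 - 1*(-2405)) = 110 + (13496 + 2405) = 110 + 15901 = 16011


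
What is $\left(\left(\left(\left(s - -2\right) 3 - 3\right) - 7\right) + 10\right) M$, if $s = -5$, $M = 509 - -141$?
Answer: $-5850$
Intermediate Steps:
$M = 650$ ($M = 509 + 141 = 650$)
$\left(\left(\left(\left(s - -2\right) 3 - 3\right) - 7\right) + 10\right) M = \left(\left(\left(\left(-5 - -2\right) 3 - 3\right) - 7\right) + 10\right) 650 = \left(\left(\left(\left(-5 + \left(-1 + 3\right)\right) 3 - 3\right) - 7\right) + 10\right) 650 = \left(\left(\left(\left(-5 + 2\right) 3 - 3\right) - 7\right) + 10\right) 650 = \left(\left(\left(\left(-3\right) 3 - 3\right) - 7\right) + 10\right) 650 = \left(\left(\left(-9 - 3\right) - 7\right) + 10\right) 650 = \left(\left(-12 - 7\right) + 10\right) 650 = \left(-19 + 10\right) 650 = \left(-9\right) 650 = -5850$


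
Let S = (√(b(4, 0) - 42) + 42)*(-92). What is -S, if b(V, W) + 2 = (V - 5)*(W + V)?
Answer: 3864 + 368*I*√3 ≈ 3864.0 + 637.39*I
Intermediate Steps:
b(V, W) = -2 + (-5 + V)*(V + W) (b(V, W) = -2 + (V - 5)*(W + V) = -2 + (-5 + V)*(V + W))
S = -3864 - 368*I*√3 (S = (√((-2 + 4² - 5*4 - 5*0 + 4*0) - 42) + 42)*(-92) = (√((-2 + 16 - 20 + 0 + 0) - 42) + 42)*(-92) = (√(-6 - 42) + 42)*(-92) = (√(-48) + 42)*(-92) = (4*I*√3 + 42)*(-92) = (42 + 4*I*√3)*(-92) = -3864 - 368*I*√3 ≈ -3864.0 - 637.39*I)
-S = -(-3864 - 368*I*√3) = 3864 + 368*I*√3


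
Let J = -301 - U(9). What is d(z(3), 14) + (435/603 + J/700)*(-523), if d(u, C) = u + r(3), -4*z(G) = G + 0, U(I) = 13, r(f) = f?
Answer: -19759303/140700 ≈ -140.44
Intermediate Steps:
J = -314 (J = -301 - 1*13 = -301 - 13 = -314)
z(G) = -G/4 (z(G) = -(G + 0)/4 = -G/4)
d(u, C) = 3 + u (d(u, C) = u + 3 = 3 + u)
d(z(3), 14) + (435/603 + J/700)*(-523) = (3 - ¼*3) + (435/603 - 314/700)*(-523) = (3 - ¾) + (435*(1/603) - 314*1/700)*(-523) = 9/4 + (145/201 - 157/350)*(-523) = 9/4 + (19193/70350)*(-523) = 9/4 - 10037939/70350 = -19759303/140700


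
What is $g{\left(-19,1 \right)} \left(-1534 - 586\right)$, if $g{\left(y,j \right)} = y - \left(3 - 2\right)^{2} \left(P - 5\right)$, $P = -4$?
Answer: $21200$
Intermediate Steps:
$g{\left(y,j \right)} = 9 + y$ ($g{\left(y,j \right)} = y - \left(3 - 2\right)^{2} \left(-4 - 5\right) = y - 1^{2} \left(-9\right) = y - 1 \left(-9\right) = y - -9 = y + 9 = 9 + y$)
$g{\left(-19,1 \right)} \left(-1534 - 586\right) = \left(9 - 19\right) \left(-1534 - 586\right) = \left(-10\right) \left(-2120\right) = 21200$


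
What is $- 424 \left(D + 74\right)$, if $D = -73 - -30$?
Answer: $-13144$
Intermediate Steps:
$D = -43$ ($D = -73 + 30 = -43$)
$- 424 \left(D + 74\right) = - 424 \left(-43 + 74\right) = \left(-424\right) 31 = -13144$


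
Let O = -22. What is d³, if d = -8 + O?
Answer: -27000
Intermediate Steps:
d = -30 (d = -8 - 22 = -30)
d³ = (-30)³ = -27000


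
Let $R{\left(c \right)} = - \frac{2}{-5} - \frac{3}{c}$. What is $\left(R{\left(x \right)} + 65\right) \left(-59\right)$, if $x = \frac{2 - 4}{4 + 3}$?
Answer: $- \frac{44781}{10} \approx -4478.1$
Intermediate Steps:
$x = - \frac{2}{7} \approx -0.28571$
$R{\left(c \right)} = \frac{2}{5} - \frac{3}{c}$ ($R{\left(c \right)} = \left(-2\right) \left(- \frac{1}{5}\right) - \frac{3}{c} = \frac{2}{5} - \frac{3}{c}$)
$\left(R{\left(x \right)} + 65\right) \left(-59\right) = \left(\left(\frac{2}{5} - \frac{3}{- \frac{2}{7}}\right) + 65\right) \left(-59\right) = \left(\left(\frac{2}{5} - - \frac{21}{2}\right) + 65\right) \left(-59\right) = \left(\left(\frac{2}{5} + \frac{21}{2}\right) + 65\right) \left(-59\right) = \left(\frac{109}{10} + 65\right) \left(-59\right) = \frac{759}{10} \left(-59\right) = - \frac{44781}{10}$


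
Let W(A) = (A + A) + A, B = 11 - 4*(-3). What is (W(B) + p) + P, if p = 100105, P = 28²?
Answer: 100958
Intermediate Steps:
P = 784
B = 23 (B = 11 + 12 = 23)
W(A) = 3*A (W(A) = 2*A + A = 3*A)
(W(B) + p) + P = (3*23 + 100105) + 784 = (69 + 100105) + 784 = 100174 + 784 = 100958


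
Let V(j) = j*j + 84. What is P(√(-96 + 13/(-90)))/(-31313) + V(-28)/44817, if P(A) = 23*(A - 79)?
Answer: 108612173/1403354721 - 23*I*√86530/939390 ≈ 0.077395 - 0.0072022*I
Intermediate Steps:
V(j) = 84 + j² (V(j) = j² + 84 = 84 + j²)
P(A) = -1817 + 23*A (P(A) = 23*(-79 + A) = -1817 + 23*A)
P(√(-96 + 13/(-90)))/(-31313) + V(-28)/44817 = (-1817 + 23*√(-96 + 13/(-90)))/(-31313) + (84 + (-28)²)/44817 = (-1817 + 23*√(-96 + 13*(-1/90)))*(-1/31313) + (84 + 784)*(1/44817) = (-1817 + 23*√(-96 - 13/90))*(-1/31313) + 868*(1/44817) = (-1817 + 23*√(-8653/90))*(-1/31313) + 868/44817 = (-1817 + 23*(I*√86530/30))*(-1/31313) + 868/44817 = (-1817 + 23*I*√86530/30)*(-1/31313) + 868/44817 = (1817/31313 - 23*I*√86530/939390) + 868/44817 = 108612173/1403354721 - 23*I*√86530/939390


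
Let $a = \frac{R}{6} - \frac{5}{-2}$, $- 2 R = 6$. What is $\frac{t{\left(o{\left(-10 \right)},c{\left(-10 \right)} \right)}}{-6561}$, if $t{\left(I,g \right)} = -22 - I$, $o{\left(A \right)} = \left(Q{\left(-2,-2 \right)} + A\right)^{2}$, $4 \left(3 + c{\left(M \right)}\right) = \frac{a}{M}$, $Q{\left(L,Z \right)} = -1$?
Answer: $\frac{143}{6561} \approx 0.021795$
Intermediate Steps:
$R = -3$ ($R = \left(- \frac{1}{2}\right) 6 = -3$)
$a = 2$ ($a = - \frac{3}{6} - \frac{5}{-2} = \left(-3\right) \frac{1}{6} - - \frac{5}{2} = - \frac{1}{2} + \frac{5}{2} = 2$)
$c{\left(M \right)} = -3 + \frac{1}{2 M}$ ($c{\left(M \right)} = -3 + \frac{2 \frac{1}{M}}{4} = -3 + \frac{1}{2 M}$)
$o{\left(A \right)} = \left(-1 + A\right)^{2}$
$\frac{t{\left(o{\left(-10 \right)},c{\left(-10 \right)} \right)}}{-6561} = \frac{-22 - \left(-1 - 10\right)^{2}}{-6561} = \left(-22 - \left(-11\right)^{2}\right) \left(- \frac{1}{6561}\right) = \left(-22 - 121\right) \left(- \frac{1}{6561}\right) = \left(-143\right) \left(- \frac{1}{6561}\right) = \frac{143}{6561}$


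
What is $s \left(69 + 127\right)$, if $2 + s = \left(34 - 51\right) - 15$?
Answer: $-6664$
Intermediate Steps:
$s = -34$ ($s = -2 + \left(\left(34 - 51\right) - 15\right) = -2 - 32 = -34$)
$s \left(69 + 127\right) = - 34 \left(69 + 127\right) = \left(-34\right) 196 = -6664$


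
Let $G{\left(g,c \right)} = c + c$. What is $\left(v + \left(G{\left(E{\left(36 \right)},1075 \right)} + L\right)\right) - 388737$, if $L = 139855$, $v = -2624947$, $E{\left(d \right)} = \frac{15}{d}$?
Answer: $-2871679$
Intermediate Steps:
$G{\left(g,c \right)} = 2 c$
$\left(v + \left(G{\left(E{\left(36 \right)},1075 \right)} + L\right)\right) - 388737 = \left(-2624947 + \left(2 \cdot 1075 + 139855\right)\right) - 388737 = \left(-2624947 + \left(2150 + 139855\right)\right) - 388737 = \left(-2624947 + 142005\right) - 388737 = -2482942 - 388737 = -2871679$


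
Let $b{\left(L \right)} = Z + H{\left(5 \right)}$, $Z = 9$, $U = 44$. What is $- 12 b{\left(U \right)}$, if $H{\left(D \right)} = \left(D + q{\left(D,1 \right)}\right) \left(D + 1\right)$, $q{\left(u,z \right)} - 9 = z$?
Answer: $-1188$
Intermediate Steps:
$q{\left(u,z \right)} = 9 + z$
$H{\left(D \right)} = \left(1 + D\right) \left(10 + D\right)$ ($H{\left(D \right)} = \left(D + \left(9 + 1\right)\right) \left(D + 1\right) = \left(D + 10\right) \left(1 + D\right) = \left(10 + D\right) \left(1 + D\right) = \left(1 + D\right) \left(10 + D\right)$)
$b{\left(L \right)} = 99$ ($b{\left(L \right)} = 9 + \left(10 + 5^{2} + 11 \cdot 5\right) = 9 + \left(10 + 25 + 55\right) = 9 + 90 = 99$)
$- 12 b{\left(U \right)} = \left(-12\right) 99 = -1188$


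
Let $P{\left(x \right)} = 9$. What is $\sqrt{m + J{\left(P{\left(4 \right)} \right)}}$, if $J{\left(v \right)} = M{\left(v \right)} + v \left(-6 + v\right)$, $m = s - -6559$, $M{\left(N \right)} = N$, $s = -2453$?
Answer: $\sqrt{4142} \approx 64.358$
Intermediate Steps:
$m = 4106$ ($m = -2453 - -6559 = -2453 + 6559 = 4106$)
$J{\left(v \right)} = v + v \left(-6 + v\right)$
$\sqrt{m + J{\left(P{\left(4 \right)} \right)}} = \sqrt{4106 + 9 \left(-5 + 9\right)} = \sqrt{4106 + 9 \cdot 4} = \sqrt{4106 + 36} = \sqrt{4142}$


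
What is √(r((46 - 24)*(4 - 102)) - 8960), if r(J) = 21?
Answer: I*√8939 ≈ 94.546*I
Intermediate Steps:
√(r((46 - 24)*(4 - 102)) - 8960) = √(21 - 8960) = √(-8939) = I*√8939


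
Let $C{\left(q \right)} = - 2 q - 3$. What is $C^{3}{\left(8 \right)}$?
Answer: $-6859$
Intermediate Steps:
$C{\left(q \right)} = -3 - 2 q$
$C^{3}{\left(8 \right)} = \left(-3 - 16\right)^{3} = \left(-19\right)^{3} = -6859$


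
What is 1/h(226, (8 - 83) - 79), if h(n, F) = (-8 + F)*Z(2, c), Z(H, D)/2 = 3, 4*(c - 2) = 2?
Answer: -1/972 ≈ -0.0010288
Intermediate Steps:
c = 5/2 (c = 2 + (¼)*2 = 2 + ½ = 5/2 ≈ 2.5000)
Z(H, D) = 6 (Z(H, D) = 2*3 = 6)
h(n, F) = -48 + 6*F (h(n, F) = (-8 + F)*6 = -48 + 6*F)
1/h(226, (8 - 83) - 79) = 1/(-48 + 6*((8 - 83) - 79)) = 1/(-48 + 6*(-75 - 79)) = 1/(-48 + 6*(-154)) = 1/(-48 - 924) = 1/(-972) = -1/972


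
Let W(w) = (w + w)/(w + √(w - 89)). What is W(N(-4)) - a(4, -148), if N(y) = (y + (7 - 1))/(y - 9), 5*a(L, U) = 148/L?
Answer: -557587/75355 + 4*I*√15067/15071 ≈ -7.3995 + 0.032579*I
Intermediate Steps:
a(L, U) = 148/(5*L) (a(L, U) = (148/L)/5 = 148/(5*L))
N(y) = (6 + y)/(-9 + y) (N(y) = (y + 6)/(-9 + y) = (6 + y)/(-9 + y))
W(w) = 2*w/(w + √(-89 + w)) (W(w) = (2*w)/(w + √(-89 + w)) = 2*w/(w + √(-89 + w)))
W(N(-4)) - a(4, -148) = 2*((6 - 4)/(-9 - 4))/((6 - 4)/(-9 - 4) + √(-89 + (6 - 4)/(-9 - 4))) - 148/(5*4) = 2*(2/(-13))/(2/(-13) + √(-89 + 2/(-13))) - 148/(5*4) = 2*(-1/13*2)/(-1/13*2 + √(-89 - 1/13*2)) - 1*37/5 = 2*(-2/13)/(-2/13 + √(-89 - 2/13)) - 37/5 = 2*(-2/13)/(-2/13 + √(-1159/13)) - 37/5 = 2*(-2/13)/(-2/13 + I*√15067/13) - 37/5 = -4/(13*(-2/13 + I*√15067/13)) - 37/5 = -37/5 - 4/(13*(-2/13 + I*√15067/13))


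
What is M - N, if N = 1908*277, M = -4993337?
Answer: -5521853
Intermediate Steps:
N = 528516
M - N = -4993337 - 1*528516 = -4993337 - 528516 = -5521853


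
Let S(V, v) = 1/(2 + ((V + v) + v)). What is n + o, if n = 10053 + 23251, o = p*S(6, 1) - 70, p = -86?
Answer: 166127/5 ≈ 33225.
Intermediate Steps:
S(V, v) = 1/(2 + V + 2*v) (S(V, v) = 1/(2 + (V + 2*v)) = 1/(2 + V + 2*v))
o = -393/5 (o = -86/(2 + 6 + 2*1) - 70 = -86/(2 + 6 + 2) - 70 = -86/10 - 70 = -86*⅒ - 70 = -43/5 - 70 = -393/5 ≈ -78.600)
n = 33304
n + o = 33304 - 393/5 = 166127/5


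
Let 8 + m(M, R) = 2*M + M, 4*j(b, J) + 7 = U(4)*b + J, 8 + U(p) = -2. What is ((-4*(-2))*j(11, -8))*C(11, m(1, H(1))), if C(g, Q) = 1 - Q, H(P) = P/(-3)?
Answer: -1500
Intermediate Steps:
U(p) = -10 (U(p) = -8 - 2 = -10)
H(P) = -P/3 (H(P) = P*(-⅓) = -P/3)
j(b, J) = -7/4 - 5*b/2 + J/4 (j(b, J) = -7/4 + (-10*b + J)/4 = -7/4 + (J - 10*b)/4 = -7/4 + (-5*b/2 + J/4) = -7/4 - 5*b/2 + J/4)
m(M, R) = -8 + 3*M (m(M, R) = -8 + (2*M + M) = -8 + 3*M)
((-4*(-2))*j(11, -8))*C(11, m(1, H(1))) = ((-4*(-2))*(-7/4 - 5/2*11 + (¼)*(-8)))*(1 - (-8 + 3*1)) = (8*(-7/4 - 55/2 - 2))*(1 - (-8 + 3)) = (8*(-125/4))*(1 - 1*(-5)) = -250*(1 + 5) = -250*6 = -1500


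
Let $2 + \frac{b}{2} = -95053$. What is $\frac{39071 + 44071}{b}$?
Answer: $- \frac{13857}{31685} \approx -0.43734$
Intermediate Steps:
$b = -190110$ ($b = -4 + 2 \left(-95053\right) = -4 - 190106 = -190110$)
$\frac{39071 + 44071}{b} = \frac{39071 + 44071}{-190110} = 83142 \left(- \frac{1}{190110}\right) = - \frac{13857}{31685}$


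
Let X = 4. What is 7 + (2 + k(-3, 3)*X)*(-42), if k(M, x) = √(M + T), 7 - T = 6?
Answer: -77 - 168*I*√2 ≈ -77.0 - 237.59*I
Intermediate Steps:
T = 1 (T = 7 - 1*6 = 7 - 6 = 1)
k(M, x) = √(1 + M) (k(M, x) = √(M + 1) = √(1 + M))
7 + (2 + k(-3, 3)*X)*(-42) = 7 + (2 + √(1 - 3)*4)*(-42) = 7 + (2 + √(-2)*4)*(-42) = 7 + (2 + (I*√2)*4)*(-42) = 7 + (2 + 4*I*√2)*(-42) = 7 + (-84 - 168*I*√2) = -77 - 168*I*√2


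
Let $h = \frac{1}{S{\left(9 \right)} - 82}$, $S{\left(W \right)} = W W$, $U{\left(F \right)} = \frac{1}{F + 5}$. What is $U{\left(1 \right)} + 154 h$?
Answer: $- \frac{923}{6} \approx -153.83$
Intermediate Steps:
$U{\left(F \right)} = \frac{1}{5 + F}$
$S{\left(W \right)} = W^{2}$
$h = -1$ ($h = \frac{1}{9^{2} - 82} = \frac{1}{81 - 82} = \frac{1}{-1} = -1$)
$U{\left(1 \right)} + 154 h = \frac{1}{5 + 1} + 154 \left(-1\right) = \frac{1}{6} - 154 = - \frac{923}{6}$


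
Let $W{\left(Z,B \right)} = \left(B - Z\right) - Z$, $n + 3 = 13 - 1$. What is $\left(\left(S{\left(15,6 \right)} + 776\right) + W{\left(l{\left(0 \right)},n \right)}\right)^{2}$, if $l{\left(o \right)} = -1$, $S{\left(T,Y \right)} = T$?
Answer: $643204$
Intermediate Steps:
$n = 9$ ($n = -3 + \left(13 - 1\right) = -3 + 12 = 9$)
$W{\left(Z,B \right)} = B - 2 Z$
$\left(\left(S{\left(15,6 \right)} + 776\right) + W{\left(l{\left(0 \right)},n \right)}\right)^{2} = \left(\left(15 + 776\right) + \left(9 - -2\right)\right)^{2} = \left(791 + \left(9 + 2\right)\right)^{2} = \left(791 + 11\right)^{2} = 802^{2} = 643204$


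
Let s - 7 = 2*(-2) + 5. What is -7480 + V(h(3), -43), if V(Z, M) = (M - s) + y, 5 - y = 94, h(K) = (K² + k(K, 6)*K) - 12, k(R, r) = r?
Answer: -7620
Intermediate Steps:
s = 8 (s = 7 + (2*(-2) + 5) = 7 + (-4 + 5) = 7 + 1 = 8)
h(K) = -12 + K² + 6*K (h(K) = (K² + 6*K) - 12 = -12 + K² + 6*K)
y = -89 (y = 5 - 1*94 = 5 - 94 = -89)
V(Z, M) = -97 + M (V(Z, M) = (M - 1*8) - 89 = (M - 8) - 89 = (-8 + M) - 89 = -97 + M)
-7480 + V(h(3), -43) = -7480 + (-97 - 43) = -7480 - 140 = -7620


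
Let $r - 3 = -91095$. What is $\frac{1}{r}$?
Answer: $- \frac{1}{91092} \approx -1.0978 \cdot 10^{-5}$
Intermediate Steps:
$r = -91092$ ($r = 3 - 91095 = -91092$)
$\frac{1}{r} = \frac{1}{-91092} = - \frac{1}{91092}$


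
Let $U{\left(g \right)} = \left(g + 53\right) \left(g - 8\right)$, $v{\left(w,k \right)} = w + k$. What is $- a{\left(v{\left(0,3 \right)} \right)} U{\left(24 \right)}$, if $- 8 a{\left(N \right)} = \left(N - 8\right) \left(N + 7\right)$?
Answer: $-7700$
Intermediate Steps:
$v{\left(w,k \right)} = k + w$
$a{\left(N \right)} = - \frac{\left(-8 + N\right) \left(7 + N\right)}{8}$ ($a{\left(N \right)} = - \frac{\left(N - 8\right) \left(N + 7\right)}{8} = - \frac{\left(N - 8\right) \left(7 + N\right)}{8} = - \frac{\left(-8 + N\right) \left(7 + N\right)}{8}$)
$U{\left(g \right)} = \left(-8 + g\right) \left(53 + g\right)$ ($U{\left(g \right)} = \left(53 + g\right) \left(-8 + g\right) = \left(-8 + g\right) \left(53 + g\right)$)
$- a{\left(v{\left(0,3 \right)} \right)} U{\left(24 \right)} = - (7 - \frac{\left(3 + 0\right)^{2}}{8} + \frac{3 + 0}{8}) \left(-424 + 24^{2} + 45 \cdot 24\right) = - (7 - \frac{3^{2}}{8} + \frac{1}{8} \cdot 3) \left(-424 + 576 + 1080\right) = - (7 - \frac{9}{8} + \frac{3}{8}) 1232 = \left(-1\right) \frac{25}{4} \cdot 1232 = \left(- \frac{25}{4}\right) 1232 = -7700$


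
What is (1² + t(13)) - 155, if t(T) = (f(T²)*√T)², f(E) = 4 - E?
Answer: 353771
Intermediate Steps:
t(T) = T*(4 - T²)² (t(T) = ((4 - T²)*√T)² = (√T*(4 - T²))² = T*(4 - T²)²)
(1² + t(13)) - 155 = (1² + 13*(-4 + 13²)²) - 155 = (1 + 13*(-4 + 169)²) - 155 = (1 + 13*165²) - 155 = (1 + 13*27225) - 155 = (1 + 353925) - 155 = 353926 - 155 = 353771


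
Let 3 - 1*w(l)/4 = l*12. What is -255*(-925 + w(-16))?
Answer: 36975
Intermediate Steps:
w(l) = 12 - 48*l (w(l) = 12 - 4*l*12 = 12 - 48*l)
-255*(-925 + w(-16)) = -255*(-925 + (12 - 48*(-16))) = -255*(-925 + (12 + 768)) = -255*(-925 + 780) = -255*(-145) = 36975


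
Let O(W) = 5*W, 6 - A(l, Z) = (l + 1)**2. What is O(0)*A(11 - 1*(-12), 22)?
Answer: 0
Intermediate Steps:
A(l, Z) = 6 - (1 + l)**2 (A(l, Z) = 6 - (l + 1)**2 = 6 - (1 + l)**2)
O(0)*A(11 - 1*(-12), 22) = (5*0)*(6 - (1 + (11 - 1*(-12)))**2) = 0*(6 - (1 + (11 + 12))**2) = 0*(6 - (1 + 23)**2) = 0*(6 - 1*24**2) = 0*(6 - 1*576) = 0*(6 - 576) = 0*(-570) = 0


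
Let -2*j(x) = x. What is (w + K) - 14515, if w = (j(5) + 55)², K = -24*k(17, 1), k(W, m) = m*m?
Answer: -47131/4 ≈ -11783.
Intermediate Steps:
k(W, m) = m²
j(x) = -x/2
K = -24 (K = -24*1² = -24*1 = -24)
w = 11025/4 (w = (-½*5 + 55)² = (-5/2 + 55)² = (105/2)² = 11025/4 ≈ 2756.3)
(w + K) - 14515 = (11025/4 - 24) - 14515 = 10929/4 - 14515 = -47131/4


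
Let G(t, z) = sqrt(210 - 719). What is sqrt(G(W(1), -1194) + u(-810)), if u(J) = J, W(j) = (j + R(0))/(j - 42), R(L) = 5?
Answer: sqrt(-810 + I*sqrt(509)) ≈ 0.3963 + 28.463*I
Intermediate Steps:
W(j) = (5 + j)/(-42 + j) (W(j) = (j + 5)/(j - 42) = (5 + j)/(-42 + j))
G(t, z) = I*sqrt(509) (G(t, z) = sqrt(-509) = I*sqrt(509))
sqrt(G(W(1), -1194) + u(-810)) = sqrt(I*sqrt(509) - 810) = sqrt(-810 + I*sqrt(509))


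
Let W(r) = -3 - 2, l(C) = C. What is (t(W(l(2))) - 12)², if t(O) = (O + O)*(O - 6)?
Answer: 9604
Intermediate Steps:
W(r) = -5
t(O) = 2*O*(-6 + O) (t(O) = (2*O)*(-6 + O) = 2*O*(-6 + O))
(t(W(l(2))) - 12)² = (2*(-5)*(-6 - 5) - 12)² = (2*(-5)*(-11) - 12)² = (110 - 12)² = 98² = 9604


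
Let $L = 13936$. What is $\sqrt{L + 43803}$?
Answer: $\sqrt{57739} \approx 240.29$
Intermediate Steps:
$\sqrt{L + 43803} = \sqrt{13936 + 43803} = \sqrt{57739}$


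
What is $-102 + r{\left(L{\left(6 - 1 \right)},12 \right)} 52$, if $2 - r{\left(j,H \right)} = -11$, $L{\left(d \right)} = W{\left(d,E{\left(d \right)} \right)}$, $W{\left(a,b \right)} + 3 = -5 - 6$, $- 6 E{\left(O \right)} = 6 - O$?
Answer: $574$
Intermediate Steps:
$E{\left(O \right)} = -1 + \frac{O}{6}$ ($E{\left(O \right)} = - \frac{6 - O}{6} = -1 + \frac{O}{6}$)
$W{\left(a,b \right)} = -14$ ($W{\left(a,b \right)} = -3 - 11 = -14$)
$L{\left(d \right)} = -14$
$r{\left(j,H \right)} = 13$ ($r{\left(j,H \right)} = 2 - -11 = 2 + 11 = 13$)
$-102 + r{\left(L{\left(6 - 1 \right)},12 \right)} 52 = -102 + 13 \cdot 52 = -102 + 676 = 574$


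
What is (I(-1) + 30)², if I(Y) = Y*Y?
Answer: 961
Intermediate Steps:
I(Y) = Y²
(I(-1) + 30)² = ((-1)² + 30)² = (1 + 30)² = 31² = 961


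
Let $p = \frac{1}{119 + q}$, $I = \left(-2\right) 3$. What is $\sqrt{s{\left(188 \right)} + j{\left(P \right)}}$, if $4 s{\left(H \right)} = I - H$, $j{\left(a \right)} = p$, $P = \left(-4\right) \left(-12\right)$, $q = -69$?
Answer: $\frac{2 i \sqrt{303}}{5} \approx 6.9628 i$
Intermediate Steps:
$I = -6$
$p = \frac{1}{50}$ ($p = \frac{1}{119 - 69} = \frac{1}{50} \approx 0.02$)
$P = 48$
$j{\left(a \right)} = \frac{1}{50}$
$s{\left(H \right)} = - \frac{3}{2} - \frac{H}{4}$ ($s{\left(H \right)} = \frac{-6 - H}{4} = - \frac{3}{2} - \frac{H}{4}$)
$\sqrt{s{\left(188 \right)} + j{\left(P \right)}} = \sqrt{\left(- \frac{3}{2} - 47\right) + \frac{1}{50}} = \sqrt{- \frac{97}{2} + \frac{1}{50}} = \sqrt{- \frac{1212}{25}} = \frac{2 i \sqrt{303}}{5}$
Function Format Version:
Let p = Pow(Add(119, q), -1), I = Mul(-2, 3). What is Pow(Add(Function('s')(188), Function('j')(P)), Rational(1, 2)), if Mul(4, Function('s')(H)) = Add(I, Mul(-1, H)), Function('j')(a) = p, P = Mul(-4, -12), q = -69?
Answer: Mul(Rational(2, 5), I, Pow(303, Rational(1, 2))) ≈ Mul(6.9628, I)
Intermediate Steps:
I = -6
p = Rational(1, 50) (p = Pow(Add(119, -69), -1) = Pow(50, -1) = Rational(1, 50) ≈ 0.020000)
P = 48
Function('j')(a) = Rational(1, 50)
Function('s')(H) = Add(Rational(-3, 2), Mul(Rational(-1, 4), H)) (Function('s')(H) = Mul(Rational(1, 4), Add(-6, Mul(-1, H))) = Add(Rational(-3, 2), Mul(Rational(-1, 4), H)))
Pow(Add(Function('s')(188), Function('j')(P)), Rational(1, 2)) = Pow(Add(Add(Rational(-3, 2), Mul(Rational(-1, 4), 188)), Rational(1, 50)), Rational(1, 2)) = Pow(Add(Add(Rational(-3, 2), -47), Rational(1, 50)), Rational(1, 2)) = Pow(Add(Rational(-97, 2), Rational(1, 50)), Rational(1, 2)) = Pow(Rational(-1212, 25), Rational(1, 2)) = Mul(Rational(2, 5), I, Pow(303, Rational(1, 2)))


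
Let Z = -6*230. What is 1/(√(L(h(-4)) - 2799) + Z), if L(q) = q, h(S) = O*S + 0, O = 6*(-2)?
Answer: -460/635717 - I*√2751/1907151 ≈ -0.00072359 - 2.7502e-5*I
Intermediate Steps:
O = -12
h(S) = -12*S (h(S) = -12*S + 0 = -12*S)
Z = -1380
1/(√(L(h(-4)) - 2799) + Z) = 1/(√(-12*(-4) - 2799) - 1380) = 1/(√(48 - 2799) - 1380) = 1/(√(-2751) - 1380) = 1/(I*√2751 - 1380) = 1/(-1380 + I*√2751)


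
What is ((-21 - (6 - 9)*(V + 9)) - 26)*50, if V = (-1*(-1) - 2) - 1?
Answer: -1300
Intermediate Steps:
V = -2 (V = (1 - 2) - 1 = -1 - 1 = -2)
((-21 - (6 - 9)*(V + 9)) - 26)*50 = ((-21 - (6 - 9)*(-2 + 9)) - 26)*50 = ((-21 - (-3)*7) - 26)*50 = ((-21 - 1*(-21)) - 26)*50 = ((-21 + 21) - 26)*50 = (0 - 26)*50 = -26*50 = -1300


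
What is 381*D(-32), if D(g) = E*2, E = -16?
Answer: -12192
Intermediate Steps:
D(g) = -32 (D(g) = -16*2 = -32)
381*D(-32) = 381*(-32) = -12192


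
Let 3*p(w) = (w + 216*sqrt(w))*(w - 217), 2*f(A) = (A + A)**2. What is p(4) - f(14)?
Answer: -31348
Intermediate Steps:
f(A) = 2*A**2 (f(A) = (A + A)**2/2 = (2*A)**2/2 = (4*A**2)/2 = 2*A**2)
p(w) = (-217 + w)*(w + 216*sqrt(w))/3 (p(w) = ((w + 216*sqrt(w))*(w - 217))/3 = ((w + 216*sqrt(w))*(-217 + w))/3 = ((-217 + w)*(w + 216*sqrt(w)))/3 = (-217 + w)*(w + 216*sqrt(w))/3)
p(4) - f(14) = (-15624*sqrt(4) + 72*4**(3/2) - 217/3*4 + (1/3)*4**2) - 2*14**2 = (-15624*2 + 72*8 - 868/3 + (1/3)*16) - 2*196 = (-31248 + 576 - 868/3 + 16/3) - 1*392 = -30956 - 392 = -31348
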